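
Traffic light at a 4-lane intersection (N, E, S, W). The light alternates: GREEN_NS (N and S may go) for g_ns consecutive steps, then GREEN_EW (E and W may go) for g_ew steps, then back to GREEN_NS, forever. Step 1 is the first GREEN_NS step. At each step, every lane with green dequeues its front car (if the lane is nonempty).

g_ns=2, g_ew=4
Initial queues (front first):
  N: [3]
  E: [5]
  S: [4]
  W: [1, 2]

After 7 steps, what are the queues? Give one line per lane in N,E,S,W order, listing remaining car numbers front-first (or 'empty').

Step 1 [NS]: N:car3-GO,E:wait,S:car4-GO,W:wait | queues: N=0 E=1 S=0 W=2
Step 2 [NS]: N:empty,E:wait,S:empty,W:wait | queues: N=0 E=1 S=0 W=2
Step 3 [EW]: N:wait,E:car5-GO,S:wait,W:car1-GO | queues: N=0 E=0 S=0 W=1
Step 4 [EW]: N:wait,E:empty,S:wait,W:car2-GO | queues: N=0 E=0 S=0 W=0

N: empty
E: empty
S: empty
W: empty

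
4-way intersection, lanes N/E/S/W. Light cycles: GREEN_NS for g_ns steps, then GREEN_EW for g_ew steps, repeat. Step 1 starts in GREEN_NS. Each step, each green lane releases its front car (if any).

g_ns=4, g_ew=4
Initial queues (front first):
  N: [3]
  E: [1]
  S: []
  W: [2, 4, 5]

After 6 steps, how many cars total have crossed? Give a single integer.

Step 1 [NS]: N:car3-GO,E:wait,S:empty,W:wait | queues: N=0 E=1 S=0 W=3
Step 2 [NS]: N:empty,E:wait,S:empty,W:wait | queues: N=0 E=1 S=0 W=3
Step 3 [NS]: N:empty,E:wait,S:empty,W:wait | queues: N=0 E=1 S=0 W=3
Step 4 [NS]: N:empty,E:wait,S:empty,W:wait | queues: N=0 E=1 S=0 W=3
Step 5 [EW]: N:wait,E:car1-GO,S:wait,W:car2-GO | queues: N=0 E=0 S=0 W=2
Step 6 [EW]: N:wait,E:empty,S:wait,W:car4-GO | queues: N=0 E=0 S=0 W=1
Cars crossed by step 6: 4

Answer: 4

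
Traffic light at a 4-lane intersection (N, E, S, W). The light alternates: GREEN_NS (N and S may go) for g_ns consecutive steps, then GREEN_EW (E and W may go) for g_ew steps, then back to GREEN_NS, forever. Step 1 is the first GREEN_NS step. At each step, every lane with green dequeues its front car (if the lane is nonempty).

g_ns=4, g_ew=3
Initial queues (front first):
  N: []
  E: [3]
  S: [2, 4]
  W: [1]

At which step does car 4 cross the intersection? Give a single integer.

Step 1 [NS]: N:empty,E:wait,S:car2-GO,W:wait | queues: N=0 E=1 S=1 W=1
Step 2 [NS]: N:empty,E:wait,S:car4-GO,W:wait | queues: N=0 E=1 S=0 W=1
Step 3 [NS]: N:empty,E:wait,S:empty,W:wait | queues: N=0 E=1 S=0 W=1
Step 4 [NS]: N:empty,E:wait,S:empty,W:wait | queues: N=0 E=1 S=0 W=1
Step 5 [EW]: N:wait,E:car3-GO,S:wait,W:car1-GO | queues: N=0 E=0 S=0 W=0
Car 4 crosses at step 2

2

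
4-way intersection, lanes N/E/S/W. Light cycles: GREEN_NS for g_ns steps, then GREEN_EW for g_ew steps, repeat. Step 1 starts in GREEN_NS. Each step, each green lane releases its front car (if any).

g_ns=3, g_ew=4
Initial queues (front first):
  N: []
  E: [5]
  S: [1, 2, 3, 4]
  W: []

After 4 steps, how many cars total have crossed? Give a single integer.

Answer: 4

Derivation:
Step 1 [NS]: N:empty,E:wait,S:car1-GO,W:wait | queues: N=0 E=1 S=3 W=0
Step 2 [NS]: N:empty,E:wait,S:car2-GO,W:wait | queues: N=0 E=1 S=2 W=0
Step 3 [NS]: N:empty,E:wait,S:car3-GO,W:wait | queues: N=0 E=1 S=1 W=0
Step 4 [EW]: N:wait,E:car5-GO,S:wait,W:empty | queues: N=0 E=0 S=1 W=0
Cars crossed by step 4: 4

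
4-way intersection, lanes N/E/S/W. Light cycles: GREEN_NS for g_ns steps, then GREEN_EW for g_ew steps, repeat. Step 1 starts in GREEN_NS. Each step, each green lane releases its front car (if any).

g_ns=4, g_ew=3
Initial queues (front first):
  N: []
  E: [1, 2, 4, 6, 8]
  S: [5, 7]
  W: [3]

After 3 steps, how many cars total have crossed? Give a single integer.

Answer: 2

Derivation:
Step 1 [NS]: N:empty,E:wait,S:car5-GO,W:wait | queues: N=0 E=5 S=1 W=1
Step 2 [NS]: N:empty,E:wait,S:car7-GO,W:wait | queues: N=0 E=5 S=0 W=1
Step 3 [NS]: N:empty,E:wait,S:empty,W:wait | queues: N=0 E=5 S=0 W=1
Cars crossed by step 3: 2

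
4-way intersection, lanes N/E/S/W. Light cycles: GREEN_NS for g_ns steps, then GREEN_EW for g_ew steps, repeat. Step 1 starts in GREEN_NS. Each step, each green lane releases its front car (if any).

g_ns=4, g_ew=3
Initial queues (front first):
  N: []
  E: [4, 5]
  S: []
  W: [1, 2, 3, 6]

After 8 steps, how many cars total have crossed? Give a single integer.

Answer: 5

Derivation:
Step 1 [NS]: N:empty,E:wait,S:empty,W:wait | queues: N=0 E=2 S=0 W=4
Step 2 [NS]: N:empty,E:wait,S:empty,W:wait | queues: N=0 E=2 S=0 W=4
Step 3 [NS]: N:empty,E:wait,S:empty,W:wait | queues: N=0 E=2 S=0 W=4
Step 4 [NS]: N:empty,E:wait,S:empty,W:wait | queues: N=0 E=2 S=0 W=4
Step 5 [EW]: N:wait,E:car4-GO,S:wait,W:car1-GO | queues: N=0 E=1 S=0 W=3
Step 6 [EW]: N:wait,E:car5-GO,S:wait,W:car2-GO | queues: N=0 E=0 S=0 W=2
Step 7 [EW]: N:wait,E:empty,S:wait,W:car3-GO | queues: N=0 E=0 S=0 W=1
Step 8 [NS]: N:empty,E:wait,S:empty,W:wait | queues: N=0 E=0 S=0 W=1
Cars crossed by step 8: 5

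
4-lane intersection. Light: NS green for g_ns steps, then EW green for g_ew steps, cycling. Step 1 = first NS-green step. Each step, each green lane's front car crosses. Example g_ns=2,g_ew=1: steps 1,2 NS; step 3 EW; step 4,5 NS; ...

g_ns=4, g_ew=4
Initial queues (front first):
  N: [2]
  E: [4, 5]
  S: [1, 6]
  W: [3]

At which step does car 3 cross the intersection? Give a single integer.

Step 1 [NS]: N:car2-GO,E:wait,S:car1-GO,W:wait | queues: N=0 E=2 S=1 W=1
Step 2 [NS]: N:empty,E:wait,S:car6-GO,W:wait | queues: N=0 E=2 S=0 W=1
Step 3 [NS]: N:empty,E:wait,S:empty,W:wait | queues: N=0 E=2 S=0 W=1
Step 4 [NS]: N:empty,E:wait,S:empty,W:wait | queues: N=0 E=2 S=0 W=1
Step 5 [EW]: N:wait,E:car4-GO,S:wait,W:car3-GO | queues: N=0 E=1 S=0 W=0
Step 6 [EW]: N:wait,E:car5-GO,S:wait,W:empty | queues: N=0 E=0 S=0 W=0
Car 3 crosses at step 5

5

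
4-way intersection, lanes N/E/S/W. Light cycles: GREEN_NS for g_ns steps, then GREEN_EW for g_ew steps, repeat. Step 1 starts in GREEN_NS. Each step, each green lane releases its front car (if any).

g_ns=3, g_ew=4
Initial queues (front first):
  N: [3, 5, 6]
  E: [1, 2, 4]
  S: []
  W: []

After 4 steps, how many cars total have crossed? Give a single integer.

Answer: 4

Derivation:
Step 1 [NS]: N:car3-GO,E:wait,S:empty,W:wait | queues: N=2 E=3 S=0 W=0
Step 2 [NS]: N:car5-GO,E:wait,S:empty,W:wait | queues: N=1 E=3 S=0 W=0
Step 3 [NS]: N:car6-GO,E:wait,S:empty,W:wait | queues: N=0 E=3 S=0 W=0
Step 4 [EW]: N:wait,E:car1-GO,S:wait,W:empty | queues: N=0 E=2 S=0 W=0
Cars crossed by step 4: 4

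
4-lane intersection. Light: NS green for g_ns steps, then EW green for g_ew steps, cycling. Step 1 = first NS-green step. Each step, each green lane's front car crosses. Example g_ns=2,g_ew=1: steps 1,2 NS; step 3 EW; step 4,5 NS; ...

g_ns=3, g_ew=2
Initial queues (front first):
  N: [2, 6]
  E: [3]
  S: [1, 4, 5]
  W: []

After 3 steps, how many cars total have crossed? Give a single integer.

Step 1 [NS]: N:car2-GO,E:wait,S:car1-GO,W:wait | queues: N=1 E=1 S=2 W=0
Step 2 [NS]: N:car6-GO,E:wait,S:car4-GO,W:wait | queues: N=0 E=1 S=1 W=0
Step 3 [NS]: N:empty,E:wait,S:car5-GO,W:wait | queues: N=0 E=1 S=0 W=0
Cars crossed by step 3: 5

Answer: 5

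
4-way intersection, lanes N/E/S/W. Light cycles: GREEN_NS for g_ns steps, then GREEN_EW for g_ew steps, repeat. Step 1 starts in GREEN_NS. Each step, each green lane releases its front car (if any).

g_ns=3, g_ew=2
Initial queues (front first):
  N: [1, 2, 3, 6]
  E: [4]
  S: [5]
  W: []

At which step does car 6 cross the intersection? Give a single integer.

Step 1 [NS]: N:car1-GO,E:wait,S:car5-GO,W:wait | queues: N=3 E=1 S=0 W=0
Step 2 [NS]: N:car2-GO,E:wait,S:empty,W:wait | queues: N=2 E=1 S=0 W=0
Step 3 [NS]: N:car3-GO,E:wait,S:empty,W:wait | queues: N=1 E=1 S=0 W=0
Step 4 [EW]: N:wait,E:car4-GO,S:wait,W:empty | queues: N=1 E=0 S=0 W=0
Step 5 [EW]: N:wait,E:empty,S:wait,W:empty | queues: N=1 E=0 S=0 W=0
Step 6 [NS]: N:car6-GO,E:wait,S:empty,W:wait | queues: N=0 E=0 S=0 W=0
Car 6 crosses at step 6

6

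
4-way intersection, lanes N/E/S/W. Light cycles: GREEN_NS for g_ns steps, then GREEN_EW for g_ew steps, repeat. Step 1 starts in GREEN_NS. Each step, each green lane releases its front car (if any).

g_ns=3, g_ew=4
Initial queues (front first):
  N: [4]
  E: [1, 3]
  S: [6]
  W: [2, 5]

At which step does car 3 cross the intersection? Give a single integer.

Step 1 [NS]: N:car4-GO,E:wait,S:car6-GO,W:wait | queues: N=0 E=2 S=0 W=2
Step 2 [NS]: N:empty,E:wait,S:empty,W:wait | queues: N=0 E=2 S=0 W=2
Step 3 [NS]: N:empty,E:wait,S:empty,W:wait | queues: N=0 E=2 S=0 W=2
Step 4 [EW]: N:wait,E:car1-GO,S:wait,W:car2-GO | queues: N=0 E=1 S=0 W=1
Step 5 [EW]: N:wait,E:car3-GO,S:wait,W:car5-GO | queues: N=0 E=0 S=0 W=0
Car 3 crosses at step 5

5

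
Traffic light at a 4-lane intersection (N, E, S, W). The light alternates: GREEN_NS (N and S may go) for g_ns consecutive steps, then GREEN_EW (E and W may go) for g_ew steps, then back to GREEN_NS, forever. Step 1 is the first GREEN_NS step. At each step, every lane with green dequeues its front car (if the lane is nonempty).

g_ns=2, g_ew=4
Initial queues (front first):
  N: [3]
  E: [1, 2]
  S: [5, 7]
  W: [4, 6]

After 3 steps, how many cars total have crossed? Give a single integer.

Step 1 [NS]: N:car3-GO,E:wait,S:car5-GO,W:wait | queues: N=0 E=2 S=1 W=2
Step 2 [NS]: N:empty,E:wait,S:car7-GO,W:wait | queues: N=0 E=2 S=0 W=2
Step 3 [EW]: N:wait,E:car1-GO,S:wait,W:car4-GO | queues: N=0 E=1 S=0 W=1
Cars crossed by step 3: 5

Answer: 5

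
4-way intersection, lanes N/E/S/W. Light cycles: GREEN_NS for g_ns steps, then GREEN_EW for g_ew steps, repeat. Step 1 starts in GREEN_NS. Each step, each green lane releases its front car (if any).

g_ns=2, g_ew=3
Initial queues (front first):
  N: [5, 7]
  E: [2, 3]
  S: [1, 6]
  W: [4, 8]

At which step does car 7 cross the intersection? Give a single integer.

Step 1 [NS]: N:car5-GO,E:wait,S:car1-GO,W:wait | queues: N=1 E=2 S=1 W=2
Step 2 [NS]: N:car7-GO,E:wait,S:car6-GO,W:wait | queues: N=0 E=2 S=0 W=2
Step 3 [EW]: N:wait,E:car2-GO,S:wait,W:car4-GO | queues: N=0 E=1 S=0 W=1
Step 4 [EW]: N:wait,E:car3-GO,S:wait,W:car8-GO | queues: N=0 E=0 S=0 W=0
Car 7 crosses at step 2

2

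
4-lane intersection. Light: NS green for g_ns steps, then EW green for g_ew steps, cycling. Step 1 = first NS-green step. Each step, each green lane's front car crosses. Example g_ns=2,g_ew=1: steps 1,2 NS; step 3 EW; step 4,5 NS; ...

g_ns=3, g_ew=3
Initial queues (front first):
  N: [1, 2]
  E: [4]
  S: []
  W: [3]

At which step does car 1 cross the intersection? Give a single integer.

Step 1 [NS]: N:car1-GO,E:wait,S:empty,W:wait | queues: N=1 E=1 S=0 W=1
Step 2 [NS]: N:car2-GO,E:wait,S:empty,W:wait | queues: N=0 E=1 S=0 W=1
Step 3 [NS]: N:empty,E:wait,S:empty,W:wait | queues: N=0 E=1 S=0 W=1
Step 4 [EW]: N:wait,E:car4-GO,S:wait,W:car3-GO | queues: N=0 E=0 S=0 W=0
Car 1 crosses at step 1

1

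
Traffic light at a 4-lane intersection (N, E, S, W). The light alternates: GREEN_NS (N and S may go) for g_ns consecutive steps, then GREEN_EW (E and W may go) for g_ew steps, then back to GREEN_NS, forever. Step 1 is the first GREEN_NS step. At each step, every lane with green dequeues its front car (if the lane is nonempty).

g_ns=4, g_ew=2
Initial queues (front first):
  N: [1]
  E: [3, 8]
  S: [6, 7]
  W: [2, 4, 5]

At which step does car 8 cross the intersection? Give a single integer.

Step 1 [NS]: N:car1-GO,E:wait,S:car6-GO,W:wait | queues: N=0 E=2 S=1 W=3
Step 2 [NS]: N:empty,E:wait,S:car7-GO,W:wait | queues: N=0 E=2 S=0 W=3
Step 3 [NS]: N:empty,E:wait,S:empty,W:wait | queues: N=0 E=2 S=0 W=3
Step 4 [NS]: N:empty,E:wait,S:empty,W:wait | queues: N=0 E=2 S=0 W=3
Step 5 [EW]: N:wait,E:car3-GO,S:wait,W:car2-GO | queues: N=0 E=1 S=0 W=2
Step 6 [EW]: N:wait,E:car8-GO,S:wait,W:car4-GO | queues: N=0 E=0 S=0 W=1
Step 7 [NS]: N:empty,E:wait,S:empty,W:wait | queues: N=0 E=0 S=0 W=1
Step 8 [NS]: N:empty,E:wait,S:empty,W:wait | queues: N=0 E=0 S=0 W=1
Step 9 [NS]: N:empty,E:wait,S:empty,W:wait | queues: N=0 E=0 S=0 W=1
Step 10 [NS]: N:empty,E:wait,S:empty,W:wait | queues: N=0 E=0 S=0 W=1
Step 11 [EW]: N:wait,E:empty,S:wait,W:car5-GO | queues: N=0 E=0 S=0 W=0
Car 8 crosses at step 6

6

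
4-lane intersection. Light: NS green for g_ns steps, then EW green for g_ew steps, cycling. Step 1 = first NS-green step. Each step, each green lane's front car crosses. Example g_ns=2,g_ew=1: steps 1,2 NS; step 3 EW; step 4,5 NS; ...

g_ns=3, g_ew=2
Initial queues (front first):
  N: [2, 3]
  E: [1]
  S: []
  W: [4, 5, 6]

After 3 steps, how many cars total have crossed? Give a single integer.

Answer: 2

Derivation:
Step 1 [NS]: N:car2-GO,E:wait,S:empty,W:wait | queues: N=1 E=1 S=0 W=3
Step 2 [NS]: N:car3-GO,E:wait,S:empty,W:wait | queues: N=0 E=1 S=0 W=3
Step 3 [NS]: N:empty,E:wait,S:empty,W:wait | queues: N=0 E=1 S=0 W=3
Cars crossed by step 3: 2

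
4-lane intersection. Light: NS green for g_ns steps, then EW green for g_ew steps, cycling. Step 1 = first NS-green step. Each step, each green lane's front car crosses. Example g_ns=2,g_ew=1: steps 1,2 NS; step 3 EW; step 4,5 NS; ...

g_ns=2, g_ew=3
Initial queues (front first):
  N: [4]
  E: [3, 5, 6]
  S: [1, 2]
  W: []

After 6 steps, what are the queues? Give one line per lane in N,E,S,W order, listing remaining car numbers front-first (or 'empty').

Step 1 [NS]: N:car4-GO,E:wait,S:car1-GO,W:wait | queues: N=0 E=3 S=1 W=0
Step 2 [NS]: N:empty,E:wait,S:car2-GO,W:wait | queues: N=0 E=3 S=0 W=0
Step 3 [EW]: N:wait,E:car3-GO,S:wait,W:empty | queues: N=0 E=2 S=0 W=0
Step 4 [EW]: N:wait,E:car5-GO,S:wait,W:empty | queues: N=0 E=1 S=0 W=0
Step 5 [EW]: N:wait,E:car6-GO,S:wait,W:empty | queues: N=0 E=0 S=0 W=0

N: empty
E: empty
S: empty
W: empty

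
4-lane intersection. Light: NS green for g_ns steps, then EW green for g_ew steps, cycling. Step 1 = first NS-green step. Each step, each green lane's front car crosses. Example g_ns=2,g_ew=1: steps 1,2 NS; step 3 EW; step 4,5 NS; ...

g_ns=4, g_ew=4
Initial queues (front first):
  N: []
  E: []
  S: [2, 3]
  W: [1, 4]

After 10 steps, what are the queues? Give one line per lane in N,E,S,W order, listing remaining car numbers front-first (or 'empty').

Step 1 [NS]: N:empty,E:wait,S:car2-GO,W:wait | queues: N=0 E=0 S=1 W=2
Step 2 [NS]: N:empty,E:wait,S:car3-GO,W:wait | queues: N=0 E=0 S=0 W=2
Step 3 [NS]: N:empty,E:wait,S:empty,W:wait | queues: N=0 E=0 S=0 W=2
Step 4 [NS]: N:empty,E:wait,S:empty,W:wait | queues: N=0 E=0 S=0 W=2
Step 5 [EW]: N:wait,E:empty,S:wait,W:car1-GO | queues: N=0 E=0 S=0 W=1
Step 6 [EW]: N:wait,E:empty,S:wait,W:car4-GO | queues: N=0 E=0 S=0 W=0

N: empty
E: empty
S: empty
W: empty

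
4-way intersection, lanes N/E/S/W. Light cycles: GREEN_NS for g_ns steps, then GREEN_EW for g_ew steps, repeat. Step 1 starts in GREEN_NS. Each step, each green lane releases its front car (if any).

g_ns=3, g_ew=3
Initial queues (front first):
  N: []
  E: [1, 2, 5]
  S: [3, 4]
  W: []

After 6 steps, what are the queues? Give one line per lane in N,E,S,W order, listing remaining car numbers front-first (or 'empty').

Step 1 [NS]: N:empty,E:wait,S:car3-GO,W:wait | queues: N=0 E=3 S=1 W=0
Step 2 [NS]: N:empty,E:wait,S:car4-GO,W:wait | queues: N=0 E=3 S=0 W=0
Step 3 [NS]: N:empty,E:wait,S:empty,W:wait | queues: N=0 E=3 S=0 W=0
Step 4 [EW]: N:wait,E:car1-GO,S:wait,W:empty | queues: N=0 E=2 S=0 W=0
Step 5 [EW]: N:wait,E:car2-GO,S:wait,W:empty | queues: N=0 E=1 S=0 W=0
Step 6 [EW]: N:wait,E:car5-GO,S:wait,W:empty | queues: N=0 E=0 S=0 W=0

N: empty
E: empty
S: empty
W: empty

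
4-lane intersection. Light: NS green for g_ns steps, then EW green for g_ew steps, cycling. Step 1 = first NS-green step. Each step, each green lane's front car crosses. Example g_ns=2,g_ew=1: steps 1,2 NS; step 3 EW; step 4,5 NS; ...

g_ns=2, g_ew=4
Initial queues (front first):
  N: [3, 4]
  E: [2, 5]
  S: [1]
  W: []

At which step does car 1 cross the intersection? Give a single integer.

Step 1 [NS]: N:car3-GO,E:wait,S:car1-GO,W:wait | queues: N=1 E=2 S=0 W=0
Step 2 [NS]: N:car4-GO,E:wait,S:empty,W:wait | queues: N=0 E=2 S=0 W=0
Step 3 [EW]: N:wait,E:car2-GO,S:wait,W:empty | queues: N=0 E=1 S=0 W=0
Step 4 [EW]: N:wait,E:car5-GO,S:wait,W:empty | queues: N=0 E=0 S=0 W=0
Car 1 crosses at step 1

1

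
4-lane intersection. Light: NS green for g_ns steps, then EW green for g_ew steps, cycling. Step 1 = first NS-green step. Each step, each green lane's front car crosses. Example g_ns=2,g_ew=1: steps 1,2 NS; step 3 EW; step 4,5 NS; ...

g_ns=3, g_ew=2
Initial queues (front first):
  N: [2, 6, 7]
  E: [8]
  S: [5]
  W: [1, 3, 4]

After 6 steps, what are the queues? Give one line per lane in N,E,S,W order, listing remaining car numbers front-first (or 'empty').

Step 1 [NS]: N:car2-GO,E:wait,S:car5-GO,W:wait | queues: N=2 E=1 S=0 W=3
Step 2 [NS]: N:car6-GO,E:wait,S:empty,W:wait | queues: N=1 E=1 S=0 W=3
Step 3 [NS]: N:car7-GO,E:wait,S:empty,W:wait | queues: N=0 E=1 S=0 W=3
Step 4 [EW]: N:wait,E:car8-GO,S:wait,W:car1-GO | queues: N=0 E=0 S=0 W=2
Step 5 [EW]: N:wait,E:empty,S:wait,W:car3-GO | queues: N=0 E=0 S=0 W=1
Step 6 [NS]: N:empty,E:wait,S:empty,W:wait | queues: N=0 E=0 S=0 W=1

N: empty
E: empty
S: empty
W: 4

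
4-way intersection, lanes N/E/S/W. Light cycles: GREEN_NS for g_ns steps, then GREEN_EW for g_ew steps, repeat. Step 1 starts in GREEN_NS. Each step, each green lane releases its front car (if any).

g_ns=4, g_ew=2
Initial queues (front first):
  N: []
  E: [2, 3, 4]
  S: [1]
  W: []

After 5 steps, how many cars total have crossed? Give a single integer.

Answer: 2

Derivation:
Step 1 [NS]: N:empty,E:wait,S:car1-GO,W:wait | queues: N=0 E=3 S=0 W=0
Step 2 [NS]: N:empty,E:wait,S:empty,W:wait | queues: N=0 E=3 S=0 W=0
Step 3 [NS]: N:empty,E:wait,S:empty,W:wait | queues: N=0 E=3 S=0 W=0
Step 4 [NS]: N:empty,E:wait,S:empty,W:wait | queues: N=0 E=3 S=0 W=0
Step 5 [EW]: N:wait,E:car2-GO,S:wait,W:empty | queues: N=0 E=2 S=0 W=0
Cars crossed by step 5: 2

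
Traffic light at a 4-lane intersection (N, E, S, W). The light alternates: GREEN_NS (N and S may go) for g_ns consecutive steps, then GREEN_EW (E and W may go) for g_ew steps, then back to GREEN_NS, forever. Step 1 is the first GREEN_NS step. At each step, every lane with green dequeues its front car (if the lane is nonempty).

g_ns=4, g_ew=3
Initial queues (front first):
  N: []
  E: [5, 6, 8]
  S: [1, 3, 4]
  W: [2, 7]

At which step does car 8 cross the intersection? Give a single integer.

Step 1 [NS]: N:empty,E:wait,S:car1-GO,W:wait | queues: N=0 E=3 S=2 W=2
Step 2 [NS]: N:empty,E:wait,S:car3-GO,W:wait | queues: N=0 E=3 S=1 W=2
Step 3 [NS]: N:empty,E:wait,S:car4-GO,W:wait | queues: N=0 E=3 S=0 W=2
Step 4 [NS]: N:empty,E:wait,S:empty,W:wait | queues: N=0 E=3 S=0 W=2
Step 5 [EW]: N:wait,E:car5-GO,S:wait,W:car2-GO | queues: N=0 E=2 S=0 W=1
Step 6 [EW]: N:wait,E:car6-GO,S:wait,W:car7-GO | queues: N=0 E=1 S=0 W=0
Step 7 [EW]: N:wait,E:car8-GO,S:wait,W:empty | queues: N=0 E=0 S=0 W=0
Car 8 crosses at step 7

7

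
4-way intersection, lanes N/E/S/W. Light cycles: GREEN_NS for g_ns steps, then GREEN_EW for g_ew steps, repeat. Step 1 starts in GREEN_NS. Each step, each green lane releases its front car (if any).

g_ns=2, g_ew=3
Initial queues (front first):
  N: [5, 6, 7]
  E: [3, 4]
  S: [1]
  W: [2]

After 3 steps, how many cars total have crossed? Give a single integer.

Step 1 [NS]: N:car5-GO,E:wait,S:car1-GO,W:wait | queues: N=2 E=2 S=0 W=1
Step 2 [NS]: N:car6-GO,E:wait,S:empty,W:wait | queues: N=1 E=2 S=0 W=1
Step 3 [EW]: N:wait,E:car3-GO,S:wait,W:car2-GO | queues: N=1 E=1 S=0 W=0
Cars crossed by step 3: 5

Answer: 5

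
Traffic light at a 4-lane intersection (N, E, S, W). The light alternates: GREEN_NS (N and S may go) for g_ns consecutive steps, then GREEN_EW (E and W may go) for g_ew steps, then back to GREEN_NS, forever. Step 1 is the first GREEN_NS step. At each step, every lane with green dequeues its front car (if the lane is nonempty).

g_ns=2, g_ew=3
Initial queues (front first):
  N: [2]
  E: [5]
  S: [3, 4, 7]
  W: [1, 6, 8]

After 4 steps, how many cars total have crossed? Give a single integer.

Step 1 [NS]: N:car2-GO,E:wait,S:car3-GO,W:wait | queues: N=0 E=1 S=2 W=3
Step 2 [NS]: N:empty,E:wait,S:car4-GO,W:wait | queues: N=0 E=1 S=1 W=3
Step 3 [EW]: N:wait,E:car5-GO,S:wait,W:car1-GO | queues: N=0 E=0 S=1 W=2
Step 4 [EW]: N:wait,E:empty,S:wait,W:car6-GO | queues: N=0 E=0 S=1 W=1
Cars crossed by step 4: 6

Answer: 6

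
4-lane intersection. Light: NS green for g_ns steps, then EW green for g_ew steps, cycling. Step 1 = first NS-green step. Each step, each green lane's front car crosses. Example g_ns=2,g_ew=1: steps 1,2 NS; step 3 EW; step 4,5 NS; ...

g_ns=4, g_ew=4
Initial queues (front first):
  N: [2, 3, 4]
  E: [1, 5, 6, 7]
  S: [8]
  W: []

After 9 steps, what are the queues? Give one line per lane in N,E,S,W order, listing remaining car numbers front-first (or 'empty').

Step 1 [NS]: N:car2-GO,E:wait,S:car8-GO,W:wait | queues: N=2 E=4 S=0 W=0
Step 2 [NS]: N:car3-GO,E:wait,S:empty,W:wait | queues: N=1 E=4 S=0 W=0
Step 3 [NS]: N:car4-GO,E:wait,S:empty,W:wait | queues: N=0 E=4 S=0 W=0
Step 4 [NS]: N:empty,E:wait,S:empty,W:wait | queues: N=0 E=4 S=0 W=0
Step 5 [EW]: N:wait,E:car1-GO,S:wait,W:empty | queues: N=0 E=3 S=0 W=0
Step 6 [EW]: N:wait,E:car5-GO,S:wait,W:empty | queues: N=0 E=2 S=0 W=0
Step 7 [EW]: N:wait,E:car6-GO,S:wait,W:empty | queues: N=0 E=1 S=0 W=0
Step 8 [EW]: N:wait,E:car7-GO,S:wait,W:empty | queues: N=0 E=0 S=0 W=0

N: empty
E: empty
S: empty
W: empty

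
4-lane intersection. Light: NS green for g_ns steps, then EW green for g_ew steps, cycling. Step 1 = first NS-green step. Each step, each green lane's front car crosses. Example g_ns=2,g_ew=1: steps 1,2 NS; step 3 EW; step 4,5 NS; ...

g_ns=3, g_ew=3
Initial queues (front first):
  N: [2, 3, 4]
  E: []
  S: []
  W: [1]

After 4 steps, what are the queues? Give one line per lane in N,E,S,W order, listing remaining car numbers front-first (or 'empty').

Step 1 [NS]: N:car2-GO,E:wait,S:empty,W:wait | queues: N=2 E=0 S=0 W=1
Step 2 [NS]: N:car3-GO,E:wait,S:empty,W:wait | queues: N=1 E=0 S=0 W=1
Step 3 [NS]: N:car4-GO,E:wait,S:empty,W:wait | queues: N=0 E=0 S=0 W=1
Step 4 [EW]: N:wait,E:empty,S:wait,W:car1-GO | queues: N=0 E=0 S=0 W=0

N: empty
E: empty
S: empty
W: empty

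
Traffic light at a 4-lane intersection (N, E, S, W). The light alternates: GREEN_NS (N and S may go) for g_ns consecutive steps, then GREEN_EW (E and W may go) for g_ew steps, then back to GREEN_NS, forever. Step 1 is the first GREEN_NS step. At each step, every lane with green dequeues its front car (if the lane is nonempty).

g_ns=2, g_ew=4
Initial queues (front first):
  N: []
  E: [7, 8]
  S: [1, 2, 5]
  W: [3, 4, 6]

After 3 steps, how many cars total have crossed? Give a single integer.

Step 1 [NS]: N:empty,E:wait,S:car1-GO,W:wait | queues: N=0 E=2 S=2 W=3
Step 2 [NS]: N:empty,E:wait,S:car2-GO,W:wait | queues: N=0 E=2 S=1 W=3
Step 3 [EW]: N:wait,E:car7-GO,S:wait,W:car3-GO | queues: N=0 E=1 S=1 W=2
Cars crossed by step 3: 4

Answer: 4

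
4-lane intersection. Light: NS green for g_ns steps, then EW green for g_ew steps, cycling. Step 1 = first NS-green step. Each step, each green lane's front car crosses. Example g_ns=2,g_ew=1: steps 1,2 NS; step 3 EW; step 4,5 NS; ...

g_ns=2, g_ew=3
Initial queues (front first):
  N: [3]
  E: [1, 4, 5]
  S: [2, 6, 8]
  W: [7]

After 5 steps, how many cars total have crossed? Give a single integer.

Step 1 [NS]: N:car3-GO,E:wait,S:car2-GO,W:wait | queues: N=0 E=3 S=2 W=1
Step 2 [NS]: N:empty,E:wait,S:car6-GO,W:wait | queues: N=0 E=3 S=1 W=1
Step 3 [EW]: N:wait,E:car1-GO,S:wait,W:car7-GO | queues: N=0 E=2 S=1 W=0
Step 4 [EW]: N:wait,E:car4-GO,S:wait,W:empty | queues: N=0 E=1 S=1 W=0
Step 5 [EW]: N:wait,E:car5-GO,S:wait,W:empty | queues: N=0 E=0 S=1 W=0
Cars crossed by step 5: 7

Answer: 7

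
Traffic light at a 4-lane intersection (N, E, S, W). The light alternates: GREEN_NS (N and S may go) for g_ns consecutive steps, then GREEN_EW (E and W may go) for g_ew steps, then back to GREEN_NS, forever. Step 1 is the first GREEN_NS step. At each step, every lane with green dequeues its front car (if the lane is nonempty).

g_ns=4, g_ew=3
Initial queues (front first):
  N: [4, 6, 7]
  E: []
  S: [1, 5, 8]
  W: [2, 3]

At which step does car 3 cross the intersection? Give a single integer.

Step 1 [NS]: N:car4-GO,E:wait,S:car1-GO,W:wait | queues: N=2 E=0 S=2 W=2
Step 2 [NS]: N:car6-GO,E:wait,S:car5-GO,W:wait | queues: N=1 E=0 S=1 W=2
Step 3 [NS]: N:car7-GO,E:wait,S:car8-GO,W:wait | queues: N=0 E=0 S=0 W=2
Step 4 [NS]: N:empty,E:wait,S:empty,W:wait | queues: N=0 E=0 S=0 W=2
Step 5 [EW]: N:wait,E:empty,S:wait,W:car2-GO | queues: N=0 E=0 S=0 W=1
Step 6 [EW]: N:wait,E:empty,S:wait,W:car3-GO | queues: N=0 E=0 S=0 W=0
Car 3 crosses at step 6

6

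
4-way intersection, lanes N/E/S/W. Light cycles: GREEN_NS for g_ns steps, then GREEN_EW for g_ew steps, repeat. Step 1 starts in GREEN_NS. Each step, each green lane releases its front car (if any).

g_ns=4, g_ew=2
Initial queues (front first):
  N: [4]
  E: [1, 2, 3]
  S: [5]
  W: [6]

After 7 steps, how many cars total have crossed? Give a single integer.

Step 1 [NS]: N:car4-GO,E:wait,S:car5-GO,W:wait | queues: N=0 E=3 S=0 W=1
Step 2 [NS]: N:empty,E:wait,S:empty,W:wait | queues: N=0 E=3 S=0 W=1
Step 3 [NS]: N:empty,E:wait,S:empty,W:wait | queues: N=0 E=3 S=0 W=1
Step 4 [NS]: N:empty,E:wait,S:empty,W:wait | queues: N=0 E=3 S=0 W=1
Step 5 [EW]: N:wait,E:car1-GO,S:wait,W:car6-GO | queues: N=0 E=2 S=0 W=0
Step 6 [EW]: N:wait,E:car2-GO,S:wait,W:empty | queues: N=0 E=1 S=0 W=0
Step 7 [NS]: N:empty,E:wait,S:empty,W:wait | queues: N=0 E=1 S=0 W=0
Cars crossed by step 7: 5

Answer: 5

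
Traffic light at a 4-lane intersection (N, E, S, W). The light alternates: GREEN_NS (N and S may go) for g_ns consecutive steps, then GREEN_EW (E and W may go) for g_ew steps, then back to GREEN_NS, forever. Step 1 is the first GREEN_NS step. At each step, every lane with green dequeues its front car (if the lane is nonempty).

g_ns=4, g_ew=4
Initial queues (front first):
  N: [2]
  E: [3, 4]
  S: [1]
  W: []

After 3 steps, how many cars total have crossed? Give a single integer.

Step 1 [NS]: N:car2-GO,E:wait,S:car1-GO,W:wait | queues: N=0 E=2 S=0 W=0
Step 2 [NS]: N:empty,E:wait,S:empty,W:wait | queues: N=0 E=2 S=0 W=0
Step 3 [NS]: N:empty,E:wait,S:empty,W:wait | queues: N=0 E=2 S=0 W=0
Cars crossed by step 3: 2

Answer: 2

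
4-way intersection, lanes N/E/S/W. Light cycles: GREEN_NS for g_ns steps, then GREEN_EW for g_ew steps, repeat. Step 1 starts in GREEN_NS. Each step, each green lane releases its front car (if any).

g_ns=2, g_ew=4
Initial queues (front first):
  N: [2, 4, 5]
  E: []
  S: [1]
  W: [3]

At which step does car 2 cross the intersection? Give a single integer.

Step 1 [NS]: N:car2-GO,E:wait,S:car1-GO,W:wait | queues: N=2 E=0 S=0 W=1
Step 2 [NS]: N:car4-GO,E:wait,S:empty,W:wait | queues: N=1 E=0 S=0 W=1
Step 3 [EW]: N:wait,E:empty,S:wait,W:car3-GO | queues: N=1 E=0 S=0 W=0
Step 4 [EW]: N:wait,E:empty,S:wait,W:empty | queues: N=1 E=0 S=0 W=0
Step 5 [EW]: N:wait,E:empty,S:wait,W:empty | queues: N=1 E=0 S=0 W=0
Step 6 [EW]: N:wait,E:empty,S:wait,W:empty | queues: N=1 E=0 S=0 W=0
Step 7 [NS]: N:car5-GO,E:wait,S:empty,W:wait | queues: N=0 E=0 S=0 W=0
Car 2 crosses at step 1

1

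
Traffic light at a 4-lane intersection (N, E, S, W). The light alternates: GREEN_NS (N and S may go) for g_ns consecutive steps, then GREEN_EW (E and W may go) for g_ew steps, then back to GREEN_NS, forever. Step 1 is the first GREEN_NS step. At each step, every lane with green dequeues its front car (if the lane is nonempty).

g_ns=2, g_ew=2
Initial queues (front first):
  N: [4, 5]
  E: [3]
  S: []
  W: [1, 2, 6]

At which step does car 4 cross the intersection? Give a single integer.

Step 1 [NS]: N:car4-GO,E:wait,S:empty,W:wait | queues: N=1 E=1 S=0 W=3
Step 2 [NS]: N:car5-GO,E:wait,S:empty,W:wait | queues: N=0 E=1 S=0 W=3
Step 3 [EW]: N:wait,E:car3-GO,S:wait,W:car1-GO | queues: N=0 E=0 S=0 W=2
Step 4 [EW]: N:wait,E:empty,S:wait,W:car2-GO | queues: N=0 E=0 S=0 W=1
Step 5 [NS]: N:empty,E:wait,S:empty,W:wait | queues: N=0 E=0 S=0 W=1
Step 6 [NS]: N:empty,E:wait,S:empty,W:wait | queues: N=0 E=0 S=0 W=1
Step 7 [EW]: N:wait,E:empty,S:wait,W:car6-GO | queues: N=0 E=0 S=0 W=0
Car 4 crosses at step 1

1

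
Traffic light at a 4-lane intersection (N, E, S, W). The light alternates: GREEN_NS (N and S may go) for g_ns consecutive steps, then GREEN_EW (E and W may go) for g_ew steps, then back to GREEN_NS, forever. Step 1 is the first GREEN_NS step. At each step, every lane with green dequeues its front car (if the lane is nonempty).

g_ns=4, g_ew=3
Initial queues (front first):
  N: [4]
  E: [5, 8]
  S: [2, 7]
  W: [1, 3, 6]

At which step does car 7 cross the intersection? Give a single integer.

Step 1 [NS]: N:car4-GO,E:wait,S:car2-GO,W:wait | queues: N=0 E=2 S=1 W=3
Step 2 [NS]: N:empty,E:wait,S:car7-GO,W:wait | queues: N=0 E=2 S=0 W=3
Step 3 [NS]: N:empty,E:wait,S:empty,W:wait | queues: N=0 E=2 S=0 W=3
Step 4 [NS]: N:empty,E:wait,S:empty,W:wait | queues: N=0 E=2 S=0 W=3
Step 5 [EW]: N:wait,E:car5-GO,S:wait,W:car1-GO | queues: N=0 E=1 S=0 W=2
Step 6 [EW]: N:wait,E:car8-GO,S:wait,W:car3-GO | queues: N=0 E=0 S=0 W=1
Step 7 [EW]: N:wait,E:empty,S:wait,W:car6-GO | queues: N=0 E=0 S=0 W=0
Car 7 crosses at step 2

2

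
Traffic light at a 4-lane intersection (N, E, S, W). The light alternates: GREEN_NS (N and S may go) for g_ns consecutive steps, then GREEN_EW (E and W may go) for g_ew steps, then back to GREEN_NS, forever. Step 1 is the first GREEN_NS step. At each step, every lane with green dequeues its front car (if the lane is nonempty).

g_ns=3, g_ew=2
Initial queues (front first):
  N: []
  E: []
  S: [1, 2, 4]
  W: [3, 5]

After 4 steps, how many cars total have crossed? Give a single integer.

Step 1 [NS]: N:empty,E:wait,S:car1-GO,W:wait | queues: N=0 E=0 S=2 W=2
Step 2 [NS]: N:empty,E:wait,S:car2-GO,W:wait | queues: N=0 E=0 S=1 W=2
Step 3 [NS]: N:empty,E:wait,S:car4-GO,W:wait | queues: N=0 E=0 S=0 W=2
Step 4 [EW]: N:wait,E:empty,S:wait,W:car3-GO | queues: N=0 E=0 S=0 W=1
Cars crossed by step 4: 4

Answer: 4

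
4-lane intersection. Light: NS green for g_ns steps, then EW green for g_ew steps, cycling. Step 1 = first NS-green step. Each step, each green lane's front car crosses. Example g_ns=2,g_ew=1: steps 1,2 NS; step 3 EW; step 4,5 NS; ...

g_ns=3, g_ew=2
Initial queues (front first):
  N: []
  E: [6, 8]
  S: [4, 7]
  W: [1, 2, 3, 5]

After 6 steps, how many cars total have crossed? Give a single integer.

Step 1 [NS]: N:empty,E:wait,S:car4-GO,W:wait | queues: N=0 E=2 S=1 W=4
Step 2 [NS]: N:empty,E:wait,S:car7-GO,W:wait | queues: N=0 E=2 S=0 W=4
Step 3 [NS]: N:empty,E:wait,S:empty,W:wait | queues: N=0 E=2 S=0 W=4
Step 4 [EW]: N:wait,E:car6-GO,S:wait,W:car1-GO | queues: N=0 E=1 S=0 W=3
Step 5 [EW]: N:wait,E:car8-GO,S:wait,W:car2-GO | queues: N=0 E=0 S=0 W=2
Step 6 [NS]: N:empty,E:wait,S:empty,W:wait | queues: N=0 E=0 S=0 W=2
Cars crossed by step 6: 6

Answer: 6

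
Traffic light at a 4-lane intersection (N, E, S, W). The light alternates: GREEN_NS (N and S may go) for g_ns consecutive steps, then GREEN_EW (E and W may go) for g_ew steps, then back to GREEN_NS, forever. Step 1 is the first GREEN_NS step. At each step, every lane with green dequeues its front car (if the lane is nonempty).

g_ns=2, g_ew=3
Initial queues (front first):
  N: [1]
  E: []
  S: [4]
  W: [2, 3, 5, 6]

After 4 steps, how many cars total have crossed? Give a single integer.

Step 1 [NS]: N:car1-GO,E:wait,S:car4-GO,W:wait | queues: N=0 E=0 S=0 W=4
Step 2 [NS]: N:empty,E:wait,S:empty,W:wait | queues: N=0 E=0 S=0 W=4
Step 3 [EW]: N:wait,E:empty,S:wait,W:car2-GO | queues: N=0 E=0 S=0 W=3
Step 4 [EW]: N:wait,E:empty,S:wait,W:car3-GO | queues: N=0 E=0 S=0 W=2
Cars crossed by step 4: 4

Answer: 4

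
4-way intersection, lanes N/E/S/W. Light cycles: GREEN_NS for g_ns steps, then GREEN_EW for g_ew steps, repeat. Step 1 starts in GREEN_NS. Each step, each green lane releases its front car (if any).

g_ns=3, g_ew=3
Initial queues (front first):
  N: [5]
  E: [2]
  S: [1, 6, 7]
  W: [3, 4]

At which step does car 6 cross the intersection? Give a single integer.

Step 1 [NS]: N:car5-GO,E:wait,S:car1-GO,W:wait | queues: N=0 E=1 S=2 W=2
Step 2 [NS]: N:empty,E:wait,S:car6-GO,W:wait | queues: N=0 E=1 S=1 W=2
Step 3 [NS]: N:empty,E:wait,S:car7-GO,W:wait | queues: N=0 E=1 S=0 W=2
Step 4 [EW]: N:wait,E:car2-GO,S:wait,W:car3-GO | queues: N=0 E=0 S=0 W=1
Step 5 [EW]: N:wait,E:empty,S:wait,W:car4-GO | queues: N=0 E=0 S=0 W=0
Car 6 crosses at step 2

2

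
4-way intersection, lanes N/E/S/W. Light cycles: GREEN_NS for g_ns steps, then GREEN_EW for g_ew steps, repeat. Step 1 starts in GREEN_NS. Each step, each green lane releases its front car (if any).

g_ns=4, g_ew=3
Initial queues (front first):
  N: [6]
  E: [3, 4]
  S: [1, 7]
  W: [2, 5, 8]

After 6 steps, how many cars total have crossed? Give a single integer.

Answer: 7

Derivation:
Step 1 [NS]: N:car6-GO,E:wait,S:car1-GO,W:wait | queues: N=0 E=2 S=1 W=3
Step 2 [NS]: N:empty,E:wait,S:car7-GO,W:wait | queues: N=0 E=2 S=0 W=3
Step 3 [NS]: N:empty,E:wait,S:empty,W:wait | queues: N=0 E=2 S=0 W=3
Step 4 [NS]: N:empty,E:wait,S:empty,W:wait | queues: N=0 E=2 S=0 W=3
Step 5 [EW]: N:wait,E:car3-GO,S:wait,W:car2-GO | queues: N=0 E=1 S=0 W=2
Step 6 [EW]: N:wait,E:car4-GO,S:wait,W:car5-GO | queues: N=0 E=0 S=0 W=1
Cars crossed by step 6: 7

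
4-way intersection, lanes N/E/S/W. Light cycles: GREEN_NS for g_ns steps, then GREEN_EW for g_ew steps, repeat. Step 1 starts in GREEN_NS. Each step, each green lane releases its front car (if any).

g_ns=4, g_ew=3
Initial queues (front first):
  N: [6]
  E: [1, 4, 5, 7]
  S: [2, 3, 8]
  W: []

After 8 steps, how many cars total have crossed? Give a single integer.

Step 1 [NS]: N:car6-GO,E:wait,S:car2-GO,W:wait | queues: N=0 E=4 S=2 W=0
Step 2 [NS]: N:empty,E:wait,S:car3-GO,W:wait | queues: N=0 E=4 S=1 W=0
Step 3 [NS]: N:empty,E:wait,S:car8-GO,W:wait | queues: N=0 E=4 S=0 W=0
Step 4 [NS]: N:empty,E:wait,S:empty,W:wait | queues: N=0 E=4 S=0 W=0
Step 5 [EW]: N:wait,E:car1-GO,S:wait,W:empty | queues: N=0 E=3 S=0 W=0
Step 6 [EW]: N:wait,E:car4-GO,S:wait,W:empty | queues: N=0 E=2 S=0 W=0
Step 7 [EW]: N:wait,E:car5-GO,S:wait,W:empty | queues: N=0 E=1 S=0 W=0
Step 8 [NS]: N:empty,E:wait,S:empty,W:wait | queues: N=0 E=1 S=0 W=0
Cars crossed by step 8: 7

Answer: 7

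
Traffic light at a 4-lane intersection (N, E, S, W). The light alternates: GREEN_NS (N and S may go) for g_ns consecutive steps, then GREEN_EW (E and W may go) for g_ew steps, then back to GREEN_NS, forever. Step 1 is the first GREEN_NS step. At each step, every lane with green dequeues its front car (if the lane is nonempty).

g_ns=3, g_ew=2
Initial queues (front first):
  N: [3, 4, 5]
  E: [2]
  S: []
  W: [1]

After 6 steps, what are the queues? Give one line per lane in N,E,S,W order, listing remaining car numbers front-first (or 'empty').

Step 1 [NS]: N:car3-GO,E:wait,S:empty,W:wait | queues: N=2 E=1 S=0 W=1
Step 2 [NS]: N:car4-GO,E:wait,S:empty,W:wait | queues: N=1 E=1 S=0 W=1
Step 3 [NS]: N:car5-GO,E:wait,S:empty,W:wait | queues: N=0 E=1 S=0 W=1
Step 4 [EW]: N:wait,E:car2-GO,S:wait,W:car1-GO | queues: N=0 E=0 S=0 W=0

N: empty
E: empty
S: empty
W: empty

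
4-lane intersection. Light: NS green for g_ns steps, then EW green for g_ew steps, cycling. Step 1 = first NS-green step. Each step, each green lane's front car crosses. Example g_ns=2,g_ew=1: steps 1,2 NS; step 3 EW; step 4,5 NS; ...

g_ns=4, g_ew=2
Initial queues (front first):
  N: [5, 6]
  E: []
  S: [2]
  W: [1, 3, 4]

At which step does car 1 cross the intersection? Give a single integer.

Step 1 [NS]: N:car5-GO,E:wait,S:car2-GO,W:wait | queues: N=1 E=0 S=0 W=3
Step 2 [NS]: N:car6-GO,E:wait,S:empty,W:wait | queues: N=0 E=0 S=0 W=3
Step 3 [NS]: N:empty,E:wait,S:empty,W:wait | queues: N=0 E=0 S=0 W=3
Step 4 [NS]: N:empty,E:wait,S:empty,W:wait | queues: N=0 E=0 S=0 W=3
Step 5 [EW]: N:wait,E:empty,S:wait,W:car1-GO | queues: N=0 E=0 S=0 W=2
Step 6 [EW]: N:wait,E:empty,S:wait,W:car3-GO | queues: N=0 E=0 S=0 W=1
Step 7 [NS]: N:empty,E:wait,S:empty,W:wait | queues: N=0 E=0 S=0 W=1
Step 8 [NS]: N:empty,E:wait,S:empty,W:wait | queues: N=0 E=0 S=0 W=1
Step 9 [NS]: N:empty,E:wait,S:empty,W:wait | queues: N=0 E=0 S=0 W=1
Step 10 [NS]: N:empty,E:wait,S:empty,W:wait | queues: N=0 E=0 S=0 W=1
Step 11 [EW]: N:wait,E:empty,S:wait,W:car4-GO | queues: N=0 E=0 S=0 W=0
Car 1 crosses at step 5

5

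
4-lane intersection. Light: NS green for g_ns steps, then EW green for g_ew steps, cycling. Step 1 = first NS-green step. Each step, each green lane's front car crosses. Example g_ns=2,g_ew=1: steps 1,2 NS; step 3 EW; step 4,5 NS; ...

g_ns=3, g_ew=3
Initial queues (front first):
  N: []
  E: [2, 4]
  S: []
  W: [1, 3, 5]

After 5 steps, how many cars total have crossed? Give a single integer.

Step 1 [NS]: N:empty,E:wait,S:empty,W:wait | queues: N=0 E=2 S=0 W=3
Step 2 [NS]: N:empty,E:wait,S:empty,W:wait | queues: N=0 E=2 S=0 W=3
Step 3 [NS]: N:empty,E:wait,S:empty,W:wait | queues: N=0 E=2 S=0 W=3
Step 4 [EW]: N:wait,E:car2-GO,S:wait,W:car1-GO | queues: N=0 E=1 S=0 W=2
Step 5 [EW]: N:wait,E:car4-GO,S:wait,W:car3-GO | queues: N=0 E=0 S=0 W=1
Cars crossed by step 5: 4

Answer: 4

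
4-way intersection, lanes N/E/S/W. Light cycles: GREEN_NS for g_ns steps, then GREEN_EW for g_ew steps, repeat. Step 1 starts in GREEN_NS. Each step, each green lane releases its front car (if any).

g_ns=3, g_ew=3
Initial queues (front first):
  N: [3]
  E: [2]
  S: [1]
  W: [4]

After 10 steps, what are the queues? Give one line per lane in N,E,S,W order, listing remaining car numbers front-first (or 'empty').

Step 1 [NS]: N:car3-GO,E:wait,S:car1-GO,W:wait | queues: N=0 E=1 S=0 W=1
Step 2 [NS]: N:empty,E:wait,S:empty,W:wait | queues: N=0 E=1 S=0 W=1
Step 3 [NS]: N:empty,E:wait,S:empty,W:wait | queues: N=0 E=1 S=0 W=1
Step 4 [EW]: N:wait,E:car2-GO,S:wait,W:car4-GO | queues: N=0 E=0 S=0 W=0

N: empty
E: empty
S: empty
W: empty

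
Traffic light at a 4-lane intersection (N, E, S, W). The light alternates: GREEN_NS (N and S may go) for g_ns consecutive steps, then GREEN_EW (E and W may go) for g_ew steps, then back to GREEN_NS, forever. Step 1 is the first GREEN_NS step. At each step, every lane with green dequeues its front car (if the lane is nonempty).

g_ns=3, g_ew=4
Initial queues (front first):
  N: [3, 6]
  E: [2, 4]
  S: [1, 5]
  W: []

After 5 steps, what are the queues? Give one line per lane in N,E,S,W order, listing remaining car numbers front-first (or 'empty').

Step 1 [NS]: N:car3-GO,E:wait,S:car1-GO,W:wait | queues: N=1 E=2 S=1 W=0
Step 2 [NS]: N:car6-GO,E:wait,S:car5-GO,W:wait | queues: N=0 E=2 S=0 W=0
Step 3 [NS]: N:empty,E:wait,S:empty,W:wait | queues: N=0 E=2 S=0 W=0
Step 4 [EW]: N:wait,E:car2-GO,S:wait,W:empty | queues: N=0 E=1 S=0 W=0
Step 5 [EW]: N:wait,E:car4-GO,S:wait,W:empty | queues: N=0 E=0 S=0 W=0

N: empty
E: empty
S: empty
W: empty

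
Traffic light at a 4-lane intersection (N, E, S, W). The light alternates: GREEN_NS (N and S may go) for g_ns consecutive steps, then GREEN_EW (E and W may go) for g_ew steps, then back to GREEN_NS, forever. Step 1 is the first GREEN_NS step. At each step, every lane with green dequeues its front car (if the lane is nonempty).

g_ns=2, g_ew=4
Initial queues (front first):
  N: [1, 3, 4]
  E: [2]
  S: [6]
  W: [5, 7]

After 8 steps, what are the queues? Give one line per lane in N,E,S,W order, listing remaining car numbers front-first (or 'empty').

Step 1 [NS]: N:car1-GO,E:wait,S:car6-GO,W:wait | queues: N=2 E=1 S=0 W=2
Step 2 [NS]: N:car3-GO,E:wait,S:empty,W:wait | queues: N=1 E=1 S=0 W=2
Step 3 [EW]: N:wait,E:car2-GO,S:wait,W:car5-GO | queues: N=1 E=0 S=0 W=1
Step 4 [EW]: N:wait,E:empty,S:wait,W:car7-GO | queues: N=1 E=0 S=0 W=0
Step 5 [EW]: N:wait,E:empty,S:wait,W:empty | queues: N=1 E=0 S=0 W=0
Step 6 [EW]: N:wait,E:empty,S:wait,W:empty | queues: N=1 E=0 S=0 W=0
Step 7 [NS]: N:car4-GO,E:wait,S:empty,W:wait | queues: N=0 E=0 S=0 W=0

N: empty
E: empty
S: empty
W: empty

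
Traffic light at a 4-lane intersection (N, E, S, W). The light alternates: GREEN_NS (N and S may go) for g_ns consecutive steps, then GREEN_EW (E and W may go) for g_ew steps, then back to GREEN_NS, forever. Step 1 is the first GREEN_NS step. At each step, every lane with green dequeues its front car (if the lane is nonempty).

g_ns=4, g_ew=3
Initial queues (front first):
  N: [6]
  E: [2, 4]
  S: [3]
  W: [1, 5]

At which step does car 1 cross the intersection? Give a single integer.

Step 1 [NS]: N:car6-GO,E:wait,S:car3-GO,W:wait | queues: N=0 E=2 S=0 W=2
Step 2 [NS]: N:empty,E:wait,S:empty,W:wait | queues: N=0 E=2 S=0 W=2
Step 3 [NS]: N:empty,E:wait,S:empty,W:wait | queues: N=0 E=2 S=0 W=2
Step 4 [NS]: N:empty,E:wait,S:empty,W:wait | queues: N=0 E=2 S=0 W=2
Step 5 [EW]: N:wait,E:car2-GO,S:wait,W:car1-GO | queues: N=0 E=1 S=0 W=1
Step 6 [EW]: N:wait,E:car4-GO,S:wait,W:car5-GO | queues: N=0 E=0 S=0 W=0
Car 1 crosses at step 5

5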